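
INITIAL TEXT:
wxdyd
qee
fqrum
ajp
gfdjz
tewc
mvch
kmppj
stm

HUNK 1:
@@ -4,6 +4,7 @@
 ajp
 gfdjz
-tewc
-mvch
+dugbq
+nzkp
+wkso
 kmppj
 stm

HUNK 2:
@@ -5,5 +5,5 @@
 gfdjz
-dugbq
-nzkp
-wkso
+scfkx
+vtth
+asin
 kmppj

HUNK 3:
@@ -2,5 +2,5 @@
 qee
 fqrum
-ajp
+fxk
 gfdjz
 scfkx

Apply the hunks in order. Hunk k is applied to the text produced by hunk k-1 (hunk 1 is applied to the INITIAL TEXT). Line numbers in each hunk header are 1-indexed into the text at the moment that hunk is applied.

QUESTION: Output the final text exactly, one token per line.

Answer: wxdyd
qee
fqrum
fxk
gfdjz
scfkx
vtth
asin
kmppj
stm

Derivation:
Hunk 1: at line 4 remove [tewc,mvch] add [dugbq,nzkp,wkso] -> 10 lines: wxdyd qee fqrum ajp gfdjz dugbq nzkp wkso kmppj stm
Hunk 2: at line 5 remove [dugbq,nzkp,wkso] add [scfkx,vtth,asin] -> 10 lines: wxdyd qee fqrum ajp gfdjz scfkx vtth asin kmppj stm
Hunk 3: at line 2 remove [ajp] add [fxk] -> 10 lines: wxdyd qee fqrum fxk gfdjz scfkx vtth asin kmppj stm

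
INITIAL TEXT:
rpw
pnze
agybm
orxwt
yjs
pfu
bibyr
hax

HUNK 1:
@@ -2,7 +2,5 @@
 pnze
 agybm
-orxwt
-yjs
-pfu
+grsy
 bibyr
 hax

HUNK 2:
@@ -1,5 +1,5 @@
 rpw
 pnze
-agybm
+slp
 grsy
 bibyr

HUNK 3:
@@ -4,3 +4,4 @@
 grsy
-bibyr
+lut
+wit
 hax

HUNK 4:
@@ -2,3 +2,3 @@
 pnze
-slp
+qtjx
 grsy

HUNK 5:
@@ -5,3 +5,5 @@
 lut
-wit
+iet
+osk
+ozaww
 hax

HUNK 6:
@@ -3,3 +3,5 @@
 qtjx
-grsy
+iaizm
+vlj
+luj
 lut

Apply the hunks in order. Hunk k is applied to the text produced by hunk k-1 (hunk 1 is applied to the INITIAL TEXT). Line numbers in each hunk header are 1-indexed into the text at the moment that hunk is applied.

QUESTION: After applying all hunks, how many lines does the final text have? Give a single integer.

Hunk 1: at line 2 remove [orxwt,yjs,pfu] add [grsy] -> 6 lines: rpw pnze agybm grsy bibyr hax
Hunk 2: at line 1 remove [agybm] add [slp] -> 6 lines: rpw pnze slp grsy bibyr hax
Hunk 3: at line 4 remove [bibyr] add [lut,wit] -> 7 lines: rpw pnze slp grsy lut wit hax
Hunk 4: at line 2 remove [slp] add [qtjx] -> 7 lines: rpw pnze qtjx grsy lut wit hax
Hunk 5: at line 5 remove [wit] add [iet,osk,ozaww] -> 9 lines: rpw pnze qtjx grsy lut iet osk ozaww hax
Hunk 6: at line 3 remove [grsy] add [iaizm,vlj,luj] -> 11 lines: rpw pnze qtjx iaizm vlj luj lut iet osk ozaww hax
Final line count: 11

Answer: 11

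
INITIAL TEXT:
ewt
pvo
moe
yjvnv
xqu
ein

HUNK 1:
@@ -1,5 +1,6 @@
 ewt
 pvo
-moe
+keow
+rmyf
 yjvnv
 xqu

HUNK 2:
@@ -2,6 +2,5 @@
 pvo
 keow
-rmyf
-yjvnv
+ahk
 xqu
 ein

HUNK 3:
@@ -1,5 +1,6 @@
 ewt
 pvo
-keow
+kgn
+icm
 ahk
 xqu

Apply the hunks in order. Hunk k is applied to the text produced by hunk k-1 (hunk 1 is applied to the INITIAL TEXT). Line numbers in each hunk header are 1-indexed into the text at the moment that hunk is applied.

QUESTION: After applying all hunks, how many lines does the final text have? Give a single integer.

Answer: 7

Derivation:
Hunk 1: at line 1 remove [moe] add [keow,rmyf] -> 7 lines: ewt pvo keow rmyf yjvnv xqu ein
Hunk 2: at line 2 remove [rmyf,yjvnv] add [ahk] -> 6 lines: ewt pvo keow ahk xqu ein
Hunk 3: at line 1 remove [keow] add [kgn,icm] -> 7 lines: ewt pvo kgn icm ahk xqu ein
Final line count: 7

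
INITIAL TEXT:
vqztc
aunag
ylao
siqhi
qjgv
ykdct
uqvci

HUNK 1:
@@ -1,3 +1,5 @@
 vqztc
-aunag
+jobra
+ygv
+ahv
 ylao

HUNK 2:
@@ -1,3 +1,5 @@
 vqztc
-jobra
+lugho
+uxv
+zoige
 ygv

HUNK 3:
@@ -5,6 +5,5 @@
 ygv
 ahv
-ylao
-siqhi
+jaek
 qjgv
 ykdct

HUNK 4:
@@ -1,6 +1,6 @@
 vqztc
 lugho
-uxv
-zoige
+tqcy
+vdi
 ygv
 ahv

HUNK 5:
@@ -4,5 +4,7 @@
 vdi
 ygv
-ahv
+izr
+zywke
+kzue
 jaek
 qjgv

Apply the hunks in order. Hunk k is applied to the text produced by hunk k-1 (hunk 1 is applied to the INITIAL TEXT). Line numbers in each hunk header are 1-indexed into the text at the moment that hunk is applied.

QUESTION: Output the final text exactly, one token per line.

Hunk 1: at line 1 remove [aunag] add [jobra,ygv,ahv] -> 9 lines: vqztc jobra ygv ahv ylao siqhi qjgv ykdct uqvci
Hunk 2: at line 1 remove [jobra] add [lugho,uxv,zoige] -> 11 lines: vqztc lugho uxv zoige ygv ahv ylao siqhi qjgv ykdct uqvci
Hunk 3: at line 5 remove [ylao,siqhi] add [jaek] -> 10 lines: vqztc lugho uxv zoige ygv ahv jaek qjgv ykdct uqvci
Hunk 4: at line 1 remove [uxv,zoige] add [tqcy,vdi] -> 10 lines: vqztc lugho tqcy vdi ygv ahv jaek qjgv ykdct uqvci
Hunk 5: at line 4 remove [ahv] add [izr,zywke,kzue] -> 12 lines: vqztc lugho tqcy vdi ygv izr zywke kzue jaek qjgv ykdct uqvci

Answer: vqztc
lugho
tqcy
vdi
ygv
izr
zywke
kzue
jaek
qjgv
ykdct
uqvci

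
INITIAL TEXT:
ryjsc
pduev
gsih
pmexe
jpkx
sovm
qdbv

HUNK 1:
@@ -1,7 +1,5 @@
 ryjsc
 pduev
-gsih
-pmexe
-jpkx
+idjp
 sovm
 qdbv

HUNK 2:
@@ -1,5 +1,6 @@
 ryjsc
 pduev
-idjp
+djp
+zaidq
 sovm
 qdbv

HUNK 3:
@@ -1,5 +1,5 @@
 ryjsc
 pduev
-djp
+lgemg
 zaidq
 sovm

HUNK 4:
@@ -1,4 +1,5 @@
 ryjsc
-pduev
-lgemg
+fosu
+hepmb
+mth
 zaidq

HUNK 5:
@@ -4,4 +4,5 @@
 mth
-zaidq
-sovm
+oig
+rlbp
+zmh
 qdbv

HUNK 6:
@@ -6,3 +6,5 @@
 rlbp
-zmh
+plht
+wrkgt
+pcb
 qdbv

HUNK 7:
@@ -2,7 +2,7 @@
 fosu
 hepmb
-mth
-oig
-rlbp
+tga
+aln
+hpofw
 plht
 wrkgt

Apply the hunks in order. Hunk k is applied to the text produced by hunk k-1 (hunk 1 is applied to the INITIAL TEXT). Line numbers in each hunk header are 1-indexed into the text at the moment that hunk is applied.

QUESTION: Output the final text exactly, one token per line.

Hunk 1: at line 1 remove [gsih,pmexe,jpkx] add [idjp] -> 5 lines: ryjsc pduev idjp sovm qdbv
Hunk 2: at line 1 remove [idjp] add [djp,zaidq] -> 6 lines: ryjsc pduev djp zaidq sovm qdbv
Hunk 3: at line 1 remove [djp] add [lgemg] -> 6 lines: ryjsc pduev lgemg zaidq sovm qdbv
Hunk 4: at line 1 remove [pduev,lgemg] add [fosu,hepmb,mth] -> 7 lines: ryjsc fosu hepmb mth zaidq sovm qdbv
Hunk 5: at line 4 remove [zaidq,sovm] add [oig,rlbp,zmh] -> 8 lines: ryjsc fosu hepmb mth oig rlbp zmh qdbv
Hunk 6: at line 6 remove [zmh] add [plht,wrkgt,pcb] -> 10 lines: ryjsc fosu hepmb mth oig rlbp plht wrkgt pcb qdbv
Hunk 7: at line 2 remove [mth,oig,rlbp] add [tga,aln,hpofw] -> 10 lines: ryjsc fosu hepmb tga aln hpofw plht wrkgt pcb qdbv

Answer: ryjsc
fosu
hepmb
tga
aln
hpofw
plht
wrkgt
pcb
qdbv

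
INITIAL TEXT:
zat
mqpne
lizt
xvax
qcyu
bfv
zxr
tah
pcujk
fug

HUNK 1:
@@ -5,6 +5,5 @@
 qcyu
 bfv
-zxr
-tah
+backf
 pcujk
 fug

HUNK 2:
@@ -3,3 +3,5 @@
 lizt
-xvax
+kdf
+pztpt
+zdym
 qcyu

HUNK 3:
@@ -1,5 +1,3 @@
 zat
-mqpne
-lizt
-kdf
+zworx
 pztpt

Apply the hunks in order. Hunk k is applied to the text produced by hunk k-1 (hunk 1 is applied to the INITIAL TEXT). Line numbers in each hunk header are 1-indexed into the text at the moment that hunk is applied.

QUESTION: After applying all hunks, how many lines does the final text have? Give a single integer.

Answer: 9

Derivation:
Hunk 1: at line 5 remove [zxr,tah] add [backf] -> 9 lines: zat mqpne lizt xvax qcyu bfv backf pcujk fug
Hunk 2: at line 3 remove [xvax] add [kdf,pztpt,zdym] -> 11 lines: zat mqpne lizt kdf pztpt zdym qcyu bfv backf pcujk fug
Hunk 3: at line 1 remove [mqpne,lizt,kdf] add [zworx] -> 9 lines: zat zworx pztpt zdym qcyu bfv backf pcujk fug
Final line count: 9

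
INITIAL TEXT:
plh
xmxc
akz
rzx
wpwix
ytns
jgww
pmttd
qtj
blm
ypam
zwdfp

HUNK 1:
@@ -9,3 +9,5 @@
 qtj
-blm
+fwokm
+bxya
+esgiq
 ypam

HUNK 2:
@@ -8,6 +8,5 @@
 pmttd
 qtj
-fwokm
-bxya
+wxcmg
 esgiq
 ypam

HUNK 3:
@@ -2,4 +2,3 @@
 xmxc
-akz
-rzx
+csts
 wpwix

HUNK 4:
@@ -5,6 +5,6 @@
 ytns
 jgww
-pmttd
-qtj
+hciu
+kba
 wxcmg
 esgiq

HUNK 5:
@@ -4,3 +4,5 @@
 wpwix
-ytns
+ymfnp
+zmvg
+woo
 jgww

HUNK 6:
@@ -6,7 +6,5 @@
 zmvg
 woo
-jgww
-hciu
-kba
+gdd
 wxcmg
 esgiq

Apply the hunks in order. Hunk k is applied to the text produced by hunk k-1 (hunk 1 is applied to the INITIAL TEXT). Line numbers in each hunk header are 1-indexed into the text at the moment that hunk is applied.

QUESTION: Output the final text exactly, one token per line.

Hunk 1: at line 9 remove [blm] add [fwokm,bxya,esgiq] -> 14 lines: plh xmxc akz rzx wpwix ytns jgww pmttd qtj fwokm bxya esgiq ypam zwdfp
Hunk 2: at line 8 remove [fwokm,bxya] add [wxcmg] -> 13 lines: plh xmxc akz rzx wpwix ytns jgww pmttd qtj wxcmg esgiq ypam zwdfp
Hunk 3: at line 2 remove [akz,rzx] add [csts] -> 12 lines: plh xmxc csts wpwix ytns jgww pmttd qtj wxcmg esgiq ypam zwdfp
Hunk 4: at line 5 remove [pmttd,qtj] add [hciu,kba] -> 12 lines: plh xmxc csts wpwix ytns jgww hciu kba wxcmg esgiq ypam zwdfp
Hunk 5: at line 4 remove [ytns] add [ymfnp,zmvg,woo] -> 14 lines: plh xmxc csts wpwix ymfnp zmvg woo jgww hciu kba wxcmg esgiq ypam zwdfp
Hunk 6: at line 6 remove [jgww,hciu,kba] add [gdd] -> 12 lines: plh xmxc csts wpwix ymfnp zmvg woo gdd wxcmg esgiq ypam zwdfp

Answer: plh
xmxc
csts
wpwix
ymfnp
zmvg
woo
gdd
wxcmg
esgiq
ypam
zwdfp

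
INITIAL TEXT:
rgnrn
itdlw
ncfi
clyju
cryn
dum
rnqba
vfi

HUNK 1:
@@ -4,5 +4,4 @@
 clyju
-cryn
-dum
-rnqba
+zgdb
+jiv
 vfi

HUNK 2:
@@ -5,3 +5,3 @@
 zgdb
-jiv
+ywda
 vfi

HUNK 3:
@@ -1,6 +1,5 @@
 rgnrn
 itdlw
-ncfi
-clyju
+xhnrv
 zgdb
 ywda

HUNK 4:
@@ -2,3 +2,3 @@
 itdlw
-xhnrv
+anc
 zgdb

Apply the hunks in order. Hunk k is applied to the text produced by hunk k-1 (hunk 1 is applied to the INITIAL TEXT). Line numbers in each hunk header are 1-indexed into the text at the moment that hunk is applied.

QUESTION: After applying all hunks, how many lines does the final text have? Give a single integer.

Hunk 1: at line 4 remove [cryn,dum,rnqba] add [zgdb,jiv] -> 7 lines: rgnrn itdlw ncfi clyju zgdb jiv vfi
Hunk 2: at line 5 remove [jiv] add [ywda] -> 7 lines: rgnrn itdlw ncfi clyju zgdb ywda vfi
Hunk 3: at line 1 remove [ncfi,clyju] add [xhnrv] -> 6 lines: rgnrn itdlw xhnrv zgdb ywda vfi
Hunk 4: at line 2 remove [xhnrv] add [anc] -> 6 lines: rgnrn itdlw anc zgdb ywda vfi
Final line count: 6

Answer: 6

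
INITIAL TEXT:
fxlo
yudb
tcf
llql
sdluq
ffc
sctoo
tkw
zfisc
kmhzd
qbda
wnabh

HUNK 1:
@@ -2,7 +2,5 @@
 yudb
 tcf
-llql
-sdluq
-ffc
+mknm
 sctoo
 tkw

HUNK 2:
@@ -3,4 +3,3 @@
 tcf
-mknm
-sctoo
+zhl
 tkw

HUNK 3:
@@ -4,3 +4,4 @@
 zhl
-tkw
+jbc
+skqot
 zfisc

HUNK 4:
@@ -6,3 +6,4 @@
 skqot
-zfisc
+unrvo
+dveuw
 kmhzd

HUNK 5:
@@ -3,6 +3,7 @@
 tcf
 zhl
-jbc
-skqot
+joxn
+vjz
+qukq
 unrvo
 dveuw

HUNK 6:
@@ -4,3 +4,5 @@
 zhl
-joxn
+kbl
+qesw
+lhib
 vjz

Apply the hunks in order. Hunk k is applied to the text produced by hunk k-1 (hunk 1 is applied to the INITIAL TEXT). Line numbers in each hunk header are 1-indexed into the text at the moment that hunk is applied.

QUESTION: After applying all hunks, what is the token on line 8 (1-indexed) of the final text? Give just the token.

Hunk 1: at line 2 remove [llql,sdluq,ffc] add [mknm] -> 10 lines: fxlo yudb tcf mknm sctoo tkw zfisc kmhzd qbda wnabh
Hunk 2: at line 3 remove [mknm,sctoo] add [zhl] -> 9 lines: fxlo yudb tcf zhl tkw zfisc kmhzd qbda wnabh
Hunk 3: at line 4 remove [tkw] add [jbc,skqot] -> 10 lines: fxlo yudb tcf zhl jbc skqot zfisc kmhzd qbda wnabh
Hunk 4: at line 6 remove [zfisc] add [unrvo,dveuw] -> 11 lines: fxlo yudb tcf zhl jbc skqot unrvo dveuw kmhzd qbda wnabh
Hunk 5: at line 3 remove [jbc,skqot] add [joxn,vjz,qukq] -> 12 lines: fxlo yudb tcf zhl joxn vjz qukq unrvo dveuw kmhzd qbda wnabh
Hunk 6: at line 4 remove [joxn] add [kbl,qesw,lhib] -> 14 lines: fxlo yudb tcf zhl kbl qesw lhib vjz qukq unrvo dveuw kmhzd qbda wnabh
Final line 8: vjz

Answer: vjz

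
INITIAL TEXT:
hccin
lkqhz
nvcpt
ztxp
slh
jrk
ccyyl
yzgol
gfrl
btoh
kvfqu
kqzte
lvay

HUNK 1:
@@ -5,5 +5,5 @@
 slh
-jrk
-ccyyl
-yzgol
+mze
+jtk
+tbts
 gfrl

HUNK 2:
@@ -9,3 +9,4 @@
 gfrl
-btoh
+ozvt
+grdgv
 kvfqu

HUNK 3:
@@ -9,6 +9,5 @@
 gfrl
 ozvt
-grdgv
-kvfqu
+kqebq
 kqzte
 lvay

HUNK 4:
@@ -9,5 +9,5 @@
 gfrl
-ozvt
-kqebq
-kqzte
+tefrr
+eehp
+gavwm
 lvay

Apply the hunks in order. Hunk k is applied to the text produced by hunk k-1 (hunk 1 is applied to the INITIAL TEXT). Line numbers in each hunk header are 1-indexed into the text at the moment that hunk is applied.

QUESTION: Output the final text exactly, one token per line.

Hunk 1: at line 5 remove [jrk,ccyyl,yzgol] add [mze,jtk,tbts] -> 13 lines: hccin lkqhz nvcpt ztxp slh mze jtk tbts gfrl btoh kvfqu kqzte lvay
Hunk 2: at line 9 remove [btoh] add [ozvt,grdgv] -> 14 lines: hccin lkqhz nvcpt ztxp slh mze jtk tbts gfrl ozvt grdgv kvfqu kqzte lvay
Hunk 3: at line 9 remove [grdgv,kvfqu] add [kqebq] -> 13 lines: hccin lkqhz nvcpt ztxp slh mze jtk tbts gfrl ozvt kqebq kqzte lvay
Hunk 4: at line 9 remove [ozvt,kqebq,kqzte] add [tefrr,eehp,gavwm] -> 13 lines: hccin lkqhz nvcpt ztxp slh mze jtk tbts gfrl tefrr eehp gavwm lvay

Answer: hccin
lkqhz
nvcpt
ztxp
slh
mze
jtk
tbts
gfrl
tefrr
eehp
gavwm
lvay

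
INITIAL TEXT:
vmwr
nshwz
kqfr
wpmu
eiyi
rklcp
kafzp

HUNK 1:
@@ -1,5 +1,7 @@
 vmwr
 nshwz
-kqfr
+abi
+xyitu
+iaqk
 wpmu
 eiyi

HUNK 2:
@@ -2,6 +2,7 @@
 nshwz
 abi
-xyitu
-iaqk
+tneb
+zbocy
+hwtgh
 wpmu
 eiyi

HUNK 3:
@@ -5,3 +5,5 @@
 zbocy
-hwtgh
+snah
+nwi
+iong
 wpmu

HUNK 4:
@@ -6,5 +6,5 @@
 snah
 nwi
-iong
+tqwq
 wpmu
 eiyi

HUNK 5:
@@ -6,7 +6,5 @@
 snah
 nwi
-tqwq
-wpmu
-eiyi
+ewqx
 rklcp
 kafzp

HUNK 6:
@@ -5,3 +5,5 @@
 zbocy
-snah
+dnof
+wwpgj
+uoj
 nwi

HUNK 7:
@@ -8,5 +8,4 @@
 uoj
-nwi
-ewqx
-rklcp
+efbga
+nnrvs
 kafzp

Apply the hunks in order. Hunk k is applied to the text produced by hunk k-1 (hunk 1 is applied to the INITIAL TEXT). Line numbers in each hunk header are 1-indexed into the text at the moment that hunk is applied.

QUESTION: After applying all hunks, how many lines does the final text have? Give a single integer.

Hunk 1: at line 1 remove [kqfr] add [abi,xyitu,iaqk] -> 9 lines: vmwr nshwz abi xyitu iaqk wpmu eiyi rklcp kafzp
Hunk 2: at line 2 remove [xyitu,iaqk] add [tneb,zbocy,hwtgh] -> 10 lines: vmwr nshwz abi tneb zbocy hwtgh wpmu eiyi rklcp kafzp
Hunk 3: at line 5 remove [hwtgh] add [snah,nwi,iong] -> 12 lines: vmwr nshwz abi tneb zbocy snah nwi iong wpmu eiyi rklcp kafzp
Hunk 4: at line 6 remove [iong] add [tqwq] -> 12 lines: vmwr nshwz abi tneb zbocy snah nwi tqwq wpmu eiyi rklcp kafzp
Hunk 5: at line 6 remove [tqwq,wpmu,eiyi] add [ewqx] -> 10 lines: vmwr nshwz abi tneb zbocy snah nwi ewqx rklcp kafzp
Hunk 6: at line 5 remove [snah] add [dnof,wwpgj,uoj] -> 12 lines: vmwr nshwz abi tneb zbocy dnof wwpgj uoj nwi ewqx rklcp kafzp
Hunk 7: at line 8 remove [nwi,ewqx,rklcp] add [efbga,nnrvs] -> 11 lines: vmwr nshwz abi tneb zbocy dnof wwpgj uoj efbga nnrvs kafzp
Final line count: 11

Answer: 11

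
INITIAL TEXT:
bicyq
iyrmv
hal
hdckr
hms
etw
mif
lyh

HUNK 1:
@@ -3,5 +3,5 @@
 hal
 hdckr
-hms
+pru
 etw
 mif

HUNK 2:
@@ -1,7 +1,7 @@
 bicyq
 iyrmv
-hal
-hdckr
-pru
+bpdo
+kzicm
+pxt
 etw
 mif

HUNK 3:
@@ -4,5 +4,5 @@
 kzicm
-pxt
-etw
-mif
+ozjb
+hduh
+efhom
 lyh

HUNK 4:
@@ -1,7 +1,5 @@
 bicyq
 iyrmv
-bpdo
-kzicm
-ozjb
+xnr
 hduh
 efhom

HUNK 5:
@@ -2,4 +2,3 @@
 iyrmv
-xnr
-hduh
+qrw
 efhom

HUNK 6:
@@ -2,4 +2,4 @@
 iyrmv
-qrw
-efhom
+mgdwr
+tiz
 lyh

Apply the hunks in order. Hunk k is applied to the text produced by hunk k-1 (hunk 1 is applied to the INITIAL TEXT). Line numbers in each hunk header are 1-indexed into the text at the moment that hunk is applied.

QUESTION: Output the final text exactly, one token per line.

Hunk 1: at line 3 remove [hms] add [pru] -> 8 lines: bicyq iyrmv hal hdckr pru etw mif lyh
Hunk 2: at line 1 remove [hal,hdckr,pru] add [bpdo,kzicm,pxt] -> 8 lines: bicyq iyrmv bpdo kzicm pxt etw mif lyh
Hunk 3: at line 4 remove [pxt,etw,mif] add [ozjb,hduh,efhom] -> 8 lines: bicyq iyrmv bpdo kzicm ozjb hduh efhom lyh
Hunk 4: at line 1 remove [bpdo,kzicm,ozjb] add [xnr] -> 6 lines: bicyq iyrmv xnr hduh efhom lyh
Hunk 5: at line 2 remove [xnr,hduh] add [qrw] -> 5 lines: bicyq iyrmv qrw efhom lyh
Hunk 6: at line 2 remove [qrw,efhom] add [mgdwr,tiz] -> 5 lines: bicyq iyrmv mgdwr tiz lyh

Answer: bicyq
iyrmv
mgdwr
tiz
lyh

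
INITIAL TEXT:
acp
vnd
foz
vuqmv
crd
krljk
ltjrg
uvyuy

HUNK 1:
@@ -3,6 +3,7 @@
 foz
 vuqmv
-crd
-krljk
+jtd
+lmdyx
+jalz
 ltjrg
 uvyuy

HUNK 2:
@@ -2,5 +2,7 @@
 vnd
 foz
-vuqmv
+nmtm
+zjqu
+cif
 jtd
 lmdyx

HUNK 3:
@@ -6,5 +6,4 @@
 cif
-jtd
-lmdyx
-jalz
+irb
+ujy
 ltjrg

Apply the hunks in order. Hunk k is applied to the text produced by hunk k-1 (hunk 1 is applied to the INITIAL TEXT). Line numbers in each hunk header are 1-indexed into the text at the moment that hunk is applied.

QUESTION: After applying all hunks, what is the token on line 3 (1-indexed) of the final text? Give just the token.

Answer: foz

Derivation:
Hunk 1: at line 3 remove [crd,krljk] add [jtd,lmdyx,jalz] -> 9 lines: acp vnd foz vuqmv jtd lmdyx jalz ltjrg uvyuy
Hunk 2: at line 2 remove [vuqmv] add [nmtm,zjqu,cif] -> 11 lines: acp vnd foz nmtm zjqu cif jtd lmdyx jalz ltjrg uvyuy
Hunk 3: at line 6 remove [jtd,lmdyx,jalz] add [irb,ujy] -> 10 lines: acp vnd foz nmtm zjqu cif irb ujy ltjrg uvyuy
Final line 3: foz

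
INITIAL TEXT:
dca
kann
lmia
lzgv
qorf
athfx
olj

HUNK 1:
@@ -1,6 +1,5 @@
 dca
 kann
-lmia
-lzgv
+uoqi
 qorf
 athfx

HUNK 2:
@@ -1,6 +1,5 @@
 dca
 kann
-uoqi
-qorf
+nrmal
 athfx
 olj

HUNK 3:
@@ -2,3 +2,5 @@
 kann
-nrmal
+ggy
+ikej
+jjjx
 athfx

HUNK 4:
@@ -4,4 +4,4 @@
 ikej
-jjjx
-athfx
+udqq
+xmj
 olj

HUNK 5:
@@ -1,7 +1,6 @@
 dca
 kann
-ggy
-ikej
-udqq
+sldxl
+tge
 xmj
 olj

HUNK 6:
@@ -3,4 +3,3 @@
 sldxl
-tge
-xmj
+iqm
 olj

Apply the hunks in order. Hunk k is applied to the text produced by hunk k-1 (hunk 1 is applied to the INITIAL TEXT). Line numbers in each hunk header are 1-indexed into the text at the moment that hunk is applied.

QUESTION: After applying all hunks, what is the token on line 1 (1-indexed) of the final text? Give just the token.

Hunk 1: at line 1 remove [lmia,lzgv] add [uoqi] -> 6 lines: dca kann uoqi qorf athfx olj
Hunk 2: at line 1 remove [uoqi,qorf] add [nrmal] -> 5 lines: dca kann nrmal athfx olj
Hunk 3: at line 2 remove [nrmal] add [ggy,ikej,jjjx] -> 7 lines: dca kann ggy ikej jjjx athfx olj
Hunk 4: at line 4 remove [jjjx,athfx] add [udqq,xmj] -> 7 lines: dca kann ggy ikej udqq xmj olj
Hunk 5: at line 1 remove [ggy,ikej,udqq] add [sldxl,tge] -> 6 lines: dca kann sldxl tge xmj olj
Hunk 6: at line 3 remove [tge,xmj] add [iqm] -> 5 lines: dca kann sldxl iqm olj
Final line 1: dca

Answer: dca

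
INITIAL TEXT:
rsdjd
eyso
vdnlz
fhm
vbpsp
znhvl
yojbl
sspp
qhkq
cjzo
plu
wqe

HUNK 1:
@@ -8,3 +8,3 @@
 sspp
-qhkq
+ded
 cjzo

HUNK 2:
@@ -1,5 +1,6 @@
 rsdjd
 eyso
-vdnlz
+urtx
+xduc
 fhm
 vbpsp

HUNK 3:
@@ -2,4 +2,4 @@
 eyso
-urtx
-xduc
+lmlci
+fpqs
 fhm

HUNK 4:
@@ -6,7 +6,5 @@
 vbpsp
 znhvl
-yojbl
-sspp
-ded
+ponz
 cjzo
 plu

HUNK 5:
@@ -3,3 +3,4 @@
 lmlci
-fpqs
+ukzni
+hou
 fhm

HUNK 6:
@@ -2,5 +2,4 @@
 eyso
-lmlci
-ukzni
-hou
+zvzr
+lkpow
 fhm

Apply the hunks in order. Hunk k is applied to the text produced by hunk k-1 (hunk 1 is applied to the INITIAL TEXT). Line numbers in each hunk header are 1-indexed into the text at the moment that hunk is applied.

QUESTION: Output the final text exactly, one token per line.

Answer: rsdjd
eyso
zvzr
lkpow
fhm
vbpsp
znhvl
ponz
cjzo
plu
wqe

Derivation:
Hunk 1: at line 8 remove [qhkq] add [ded] -> 12 lines: rsdjd eyso vdnlz fhm vbpsp znhvl yojbl sspp ded cjzo plu wqe
Hunk 2: at line 1 remove [vdnlz] add [urtx,xduc] -> 13 lines: rsdjd eyso urtx xduc fhm vbpsp znhvl yojbl sspp ded cjzo plu wqe
Hunk 3: at line 2 remove [urtx,xduc] add [lmlci,fpqs] -> 13 lines: rsdjd eyso lmlci fpqs fhm vbpsp znhvl yojbl sspp ded cjzo plu wqe
Hunk 4: at line 6 remove [yojbl,sspp,ded] add [ponz] -> 11 lines: rsdjd eyso lmlci fpqs fhm vbpsp znhvl ponz cjzo plu wqe
Hunk 5: at line 3 remove [fpqs] add [ukzni,hou] -> 12 lines: rsdjd eyso lmlci ukzni hou fhm vbpsp znhvl ponz cjzo plu wqe
Hunk 6: at line 2 remove [lmlci,ukzni,hou] add [zvzr,lkpow] -> 11 lines: rsdjd eyso zvzr lkpow fhm vbpsp znhvl ponz cjzo plu wqe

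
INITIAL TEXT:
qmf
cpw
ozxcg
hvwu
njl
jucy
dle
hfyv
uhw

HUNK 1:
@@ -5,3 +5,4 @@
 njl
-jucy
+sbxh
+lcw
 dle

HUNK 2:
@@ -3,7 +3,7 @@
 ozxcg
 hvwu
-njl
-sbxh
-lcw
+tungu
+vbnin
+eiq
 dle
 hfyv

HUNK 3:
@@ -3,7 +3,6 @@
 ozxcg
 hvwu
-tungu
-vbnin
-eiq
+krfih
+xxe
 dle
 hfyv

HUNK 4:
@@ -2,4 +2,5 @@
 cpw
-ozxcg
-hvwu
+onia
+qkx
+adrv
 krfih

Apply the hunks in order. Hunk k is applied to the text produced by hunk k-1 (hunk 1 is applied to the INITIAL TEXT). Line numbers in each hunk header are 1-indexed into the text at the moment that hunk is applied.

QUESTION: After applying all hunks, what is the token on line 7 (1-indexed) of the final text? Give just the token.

Hunk 1: at line 5 remove [jucy] add [sbxh,lcw] -> 10 lines: qmf cpw ozxcg hvwu njl sbxh lcw dle hfyv uhw
Hunk 2: at line 3 remove [njl,sbxh,lcw] add [tungu,vbnin,eiq] -> 10 lines: qmf cpw ozxcg hvwu tungu vbnin eiq dle hfyv uhw
Hunk 3: at line 3 remove [tungu,vbnin,eiq] add [krfih,xxe] -> 9 lines: qmf cpw ozxcg hvwu krfih xxe dle hfyv uhw
Hunk 4: at line 2 remove [ozxcg,hvwu] add [onia,qkx,adrv] -> 10 lines: qmf cpw onia qkx adrv krfih xxe dle hfyv uhw
Final line 7: xxe

Answer: xxe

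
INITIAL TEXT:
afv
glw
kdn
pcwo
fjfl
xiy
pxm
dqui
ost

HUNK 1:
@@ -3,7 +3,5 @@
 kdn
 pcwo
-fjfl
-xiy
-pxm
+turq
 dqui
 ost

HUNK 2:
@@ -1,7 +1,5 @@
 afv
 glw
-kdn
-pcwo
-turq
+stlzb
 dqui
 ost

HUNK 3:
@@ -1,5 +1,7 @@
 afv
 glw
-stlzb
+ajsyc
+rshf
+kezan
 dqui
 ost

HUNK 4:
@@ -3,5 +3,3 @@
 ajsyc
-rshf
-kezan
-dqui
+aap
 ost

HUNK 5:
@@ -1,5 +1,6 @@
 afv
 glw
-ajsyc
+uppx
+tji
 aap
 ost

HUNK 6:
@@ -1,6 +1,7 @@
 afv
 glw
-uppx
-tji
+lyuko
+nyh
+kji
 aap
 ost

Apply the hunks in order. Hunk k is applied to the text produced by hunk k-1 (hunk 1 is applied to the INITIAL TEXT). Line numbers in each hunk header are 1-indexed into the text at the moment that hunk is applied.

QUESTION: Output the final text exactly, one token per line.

Answer: afv
glw
lyuko
nyh
kji
aap
ost

Derivation:
Hunk 1: at line 3 remove [fjfl,xiy,pxm] add [turq] -> 7 lines: afv glw kdn pcwo turq dqui ost
Hunk 2: at line 1 remove [kdn,pcwo,turq] add [stlzb] -> 5 lines: afv glw stlzb dqui ost
Hunk 3: at line 1 remove [stlzb] add [ajsyc,rshf,kezan] -> 7 lines: afv glw ajsyc rshf kezan dqui ost
Hunk 4: at line 3 remove [rshf,kezan,dqui] add [aap] -> 5 lines: afv glw ajsyc aap ost
Hunk 5: at line 1 remove [ajsyc] add [uppx,tji] -> 6 lines: afv glw uppx tji aap ost
Hunk 6: at line 1 remove [uppx,tji] add [lyuko,nyh,kji] -> 7 lines: afv glw lyuko nyh kji aap ost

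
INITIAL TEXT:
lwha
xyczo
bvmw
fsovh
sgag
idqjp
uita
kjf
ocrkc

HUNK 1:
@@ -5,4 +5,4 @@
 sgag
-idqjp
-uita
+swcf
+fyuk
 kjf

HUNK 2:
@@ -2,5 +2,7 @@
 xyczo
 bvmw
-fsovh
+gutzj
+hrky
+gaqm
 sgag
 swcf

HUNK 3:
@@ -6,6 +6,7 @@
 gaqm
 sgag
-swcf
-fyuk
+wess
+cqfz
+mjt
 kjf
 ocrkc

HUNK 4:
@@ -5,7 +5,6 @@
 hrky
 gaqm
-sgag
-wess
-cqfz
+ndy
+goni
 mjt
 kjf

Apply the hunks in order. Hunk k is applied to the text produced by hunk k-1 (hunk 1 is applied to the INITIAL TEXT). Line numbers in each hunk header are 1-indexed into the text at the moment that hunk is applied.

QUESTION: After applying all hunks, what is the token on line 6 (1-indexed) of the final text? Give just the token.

Hunk 1: at line 5 remove [idqjp,uita] add [swcf,fyuk] -> 9 lines: lwha xyczo bvmw fsovh sgag swcf fyuk kjf ocrkc
Hunk 2: at line 2 remove [fsovh] add [gutzj,hrky,gaqm] -> 11 lines: lwha xyczo bvmw gutzj hrky gaqm sgag swcf fyuk kjf ocrkc
Hunk 3: at line 6 remove [swcf,fyuk] add [wess,cqfz,mjt] -> 12 lines: lwha xyczo bvmw gutzj hrky gaqm sgag wess cqfz mjt kjf ocrkc
Hunk 4: at line 5 remove [sgag,wess,cqfz] add [ndy,goni] -> 11 lines: lwha xyczo bvmw gutzj hrky gaqm ndy goni mjt kjf ocrkc
Final line 6: gaqm

Answer: gaqm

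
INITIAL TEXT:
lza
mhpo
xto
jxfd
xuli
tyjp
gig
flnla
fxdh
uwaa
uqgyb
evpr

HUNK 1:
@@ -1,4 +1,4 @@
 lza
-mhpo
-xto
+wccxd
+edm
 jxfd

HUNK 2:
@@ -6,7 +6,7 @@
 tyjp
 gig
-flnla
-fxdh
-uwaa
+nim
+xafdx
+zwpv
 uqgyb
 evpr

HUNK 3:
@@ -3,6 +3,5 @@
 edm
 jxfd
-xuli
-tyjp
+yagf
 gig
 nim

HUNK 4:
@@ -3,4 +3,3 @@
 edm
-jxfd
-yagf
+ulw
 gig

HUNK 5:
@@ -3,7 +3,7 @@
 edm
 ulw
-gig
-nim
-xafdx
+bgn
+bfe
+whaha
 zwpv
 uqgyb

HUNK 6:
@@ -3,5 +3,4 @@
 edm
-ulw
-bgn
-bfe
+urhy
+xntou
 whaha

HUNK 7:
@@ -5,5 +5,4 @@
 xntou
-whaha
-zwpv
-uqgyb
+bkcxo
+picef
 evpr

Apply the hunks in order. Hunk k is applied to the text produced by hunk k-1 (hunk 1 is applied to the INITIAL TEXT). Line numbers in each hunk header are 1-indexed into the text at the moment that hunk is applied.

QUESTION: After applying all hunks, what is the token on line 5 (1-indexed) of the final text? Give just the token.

Answer: xntou

Derivation:
Hunk 1: at line 1 remove [mhpo,xto] add [wccxd,edm] -> 12 lines: lza wccxd edm jxfd xuli tyjp gig flnla fxdh uwaa uqgyb evpr
Hunk 2: at line 6 remove [flnla,fxdh,uwaa] add [nim,xafdx,zwpv] -> 12 lines: lza wccxd edm jxfd xuli tyjp gig nim xafdx zwpv uqgyb evpr
Hunk 3: at line 3 remove [xuli,tyjp] add [yagf] -> 11 lines: lza wccxd edm jxfd yagf gig nim xafdx zwpv uqgyb evpr
Hunk 4: at line 3 remove [jxfd,yagf] add [ulw] -> 10 lines: lza wccxd edm ulw gig nim xafdx zwpv uqgyb evpr
Hunk 5: at line 3 remove [gig,nim,xafdx] add [bgn,bfe,whaha] -> 10 lines: lza wccxd edm ulw bgn bfe whaha zwpv uqgyb evpr
Hunk 6: at line 3 remove [ulw,bgn,bfe] add [urhy,xntou] -> 9 lines: lza wccxd edm urhy xntou whaha zwpv uqgyb evpr
Hunk 7: at line 5 remove [whaha,zwpv,uqgyb] add [bkcxo,picef] -> 8 lines: lza wccxd edm urhy xntou bkcxo picef evpr
Final line 5: xntou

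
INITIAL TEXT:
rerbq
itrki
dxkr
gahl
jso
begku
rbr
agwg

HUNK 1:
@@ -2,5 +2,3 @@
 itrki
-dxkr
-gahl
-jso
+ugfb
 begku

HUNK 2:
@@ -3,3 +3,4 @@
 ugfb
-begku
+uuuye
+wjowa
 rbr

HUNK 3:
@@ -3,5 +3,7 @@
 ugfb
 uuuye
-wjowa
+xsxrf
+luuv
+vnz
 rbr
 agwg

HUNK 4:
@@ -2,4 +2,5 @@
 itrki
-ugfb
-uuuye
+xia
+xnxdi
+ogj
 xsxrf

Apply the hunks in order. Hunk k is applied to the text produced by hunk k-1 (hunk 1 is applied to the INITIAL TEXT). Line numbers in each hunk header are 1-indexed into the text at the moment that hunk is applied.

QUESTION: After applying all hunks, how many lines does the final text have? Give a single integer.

Answer: 10

Derivation:
Hunk 1: at line 2 remove [dxkr,gahl,jso] add [ugfb] -> 6 lines: rerbq itrki ugfb begku rbr agwg
Hunk 2: at line 3 remove [begku] add [uuuye,wjowa] -> 7 lines: rerbq itrki ugfb uuuye wjowa rbr agwg
Hunk 3: at line 3 remove [wjowa] add [xsxrf,luuv,vnz] -> 9 lines: rerbq itrki ugfb uuuye xsxrf luuv vnz rbr agwg
Hunk 4: at line 2 remove [ugfb,uuuye] add [xia,xnxdi,ogj] -> 10 lines: rerbq itrki xia xnxdi ogj xsxrf luuv vnz rbr agwg
Final line count: 10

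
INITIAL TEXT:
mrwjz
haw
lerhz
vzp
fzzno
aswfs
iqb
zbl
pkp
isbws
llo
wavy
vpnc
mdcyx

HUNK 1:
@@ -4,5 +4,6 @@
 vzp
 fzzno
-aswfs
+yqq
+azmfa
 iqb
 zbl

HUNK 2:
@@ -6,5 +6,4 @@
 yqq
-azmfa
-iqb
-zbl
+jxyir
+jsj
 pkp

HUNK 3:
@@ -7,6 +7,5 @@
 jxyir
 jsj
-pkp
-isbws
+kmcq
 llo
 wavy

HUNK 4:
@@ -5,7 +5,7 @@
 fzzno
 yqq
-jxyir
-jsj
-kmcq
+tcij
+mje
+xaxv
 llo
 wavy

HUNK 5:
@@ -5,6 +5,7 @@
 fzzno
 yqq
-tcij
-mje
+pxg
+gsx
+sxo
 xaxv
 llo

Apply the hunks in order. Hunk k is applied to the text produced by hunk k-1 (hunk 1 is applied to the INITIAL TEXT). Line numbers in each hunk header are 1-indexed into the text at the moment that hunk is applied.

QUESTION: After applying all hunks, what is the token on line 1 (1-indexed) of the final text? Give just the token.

Hunk 1: at line 4 remove [aswfs] add [yqq,azmfa] -> 15 lines: mrwjz haw lerhz vzp fzzno yqq azmfa iqb zbl pkp isbws llo wavy vpnc mdcyx
Hunk 2: at line 6 remove [azmfa,iqb,zbl] add [jxyir,jsj] -> 14 lines: mrwjz haw lerhz vzp fzzno yqq jxyir jsj pkp isbws llo wavy vpnc mdcyx
Hunk 3: at line 7 remove [pkp,isbws] add [kmcq] -> 13 lines: mrwjz haw lerhz vzp fzzno yqq jxyir jsj kmcq llo wavy vpnc mdcyx
Hunk 4: at line 5 remove [jxyir,jsj,kmcq] add [tcij,mje,xaxv] -> 13 lines: mrwjz haw lerhz vzp fzzno yqq tcij mje xaxv llo wavy vpnc mdcyx
Hunk 5: at line 5 remove [tcij,mje] add [pxg,gsx,sxo] -> 14 lines: mrwjz haw lerhz vzp fzzno yqq pxg gsx sxo xaxv llo wavy vpnc mdcyx
Final line 1: mrwjz

Answer: mrwjz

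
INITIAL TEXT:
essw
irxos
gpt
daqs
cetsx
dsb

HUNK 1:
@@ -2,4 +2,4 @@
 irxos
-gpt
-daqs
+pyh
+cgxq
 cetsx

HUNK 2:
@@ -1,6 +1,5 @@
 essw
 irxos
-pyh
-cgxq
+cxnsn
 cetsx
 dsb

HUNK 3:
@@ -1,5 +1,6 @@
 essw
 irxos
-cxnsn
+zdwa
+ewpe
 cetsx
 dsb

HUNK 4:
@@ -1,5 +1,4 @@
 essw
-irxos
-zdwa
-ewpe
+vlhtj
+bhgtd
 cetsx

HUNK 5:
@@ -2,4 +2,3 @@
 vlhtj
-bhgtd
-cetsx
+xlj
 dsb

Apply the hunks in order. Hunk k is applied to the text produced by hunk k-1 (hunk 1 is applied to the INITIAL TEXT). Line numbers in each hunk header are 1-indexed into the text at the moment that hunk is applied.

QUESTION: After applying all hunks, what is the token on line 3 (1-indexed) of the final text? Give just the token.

Answer: xlj

Derivation:
Hunk 1: at line 2 remove [gpt,daqs] add [pyh,cgxq] -> 6 lines: essw irxos pyh cgxq cetsx dsb
Hunk 2: at line 1 remove [pyh,cgxq] add [cxnsn] -> 5 lines: essw irxos cxnsn cetsx dsb
Hunk 3: at line 1 remove [cxnsn] add [zdwa,ewpe] -> 6 lines: essw irxos zdwa ewpe cetsx dsb
Hunk 4: at line 1 remove [irxos,zdwa,ewpe] add [vlhtj,bhgtd] -> 5 lines: essw vlhtj bhgtd cetsx dsb
Hunk 5: at line 2 remove [bhgtd,cetsx] add [xlj] -> 4 lines: essw vlhtj xlj dsb
Final line 3: xlj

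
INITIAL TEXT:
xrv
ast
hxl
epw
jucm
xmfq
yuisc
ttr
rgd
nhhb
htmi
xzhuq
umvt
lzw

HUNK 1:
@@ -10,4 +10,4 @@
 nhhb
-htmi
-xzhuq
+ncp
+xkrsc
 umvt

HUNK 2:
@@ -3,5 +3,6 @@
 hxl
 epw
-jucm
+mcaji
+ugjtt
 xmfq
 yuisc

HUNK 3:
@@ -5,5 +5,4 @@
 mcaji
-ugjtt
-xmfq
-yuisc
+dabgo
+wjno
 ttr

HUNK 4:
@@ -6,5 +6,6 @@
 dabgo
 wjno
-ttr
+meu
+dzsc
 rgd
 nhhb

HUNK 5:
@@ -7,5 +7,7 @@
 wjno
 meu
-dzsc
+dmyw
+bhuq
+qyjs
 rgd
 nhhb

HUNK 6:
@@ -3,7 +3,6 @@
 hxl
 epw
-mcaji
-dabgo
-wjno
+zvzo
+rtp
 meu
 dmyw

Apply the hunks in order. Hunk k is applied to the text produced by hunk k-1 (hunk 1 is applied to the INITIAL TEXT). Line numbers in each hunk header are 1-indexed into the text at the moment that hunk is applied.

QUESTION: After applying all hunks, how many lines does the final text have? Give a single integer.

Answer: 16

Derivation:
Hunk 1: at line 10 remove [htmi,xzhuq] add [ncp,xkrsc] -> 14 lines: xrv ast hxl epw jucm xmfq yuisc ttr rgd nhhb ncp xkrsc umvt lzw
Hunk 2: at line 3 remove [jucm] add [mcaji,ugjtt] -> 15 lines: xrv ast hxl epw mcaji ugjtt xmfq yuisc ttr rgd nhhb ncp xkrsc umvt lzw
Hunk 3: at line 5 remove [ugjtt,xmfq,yuisc] add [dabgo,wjno] -> 14 lines: xrv ast hxl epw mcaji dabgo wjno ttr rgd nhhb ncp xkrsc umvt lzw
Hunk 4: at line 6 remove [ttr] add [meu,dzsc] -> 15 lines: xrv ast hxl epw mcaji dabgo wjno meu dzsc rgd nhhb ncp xkrsc umvt lzw
Hunk 5: at line 7 remove [dzsc] add [dmyw,bhuq,qyjs] -> 17 lines: xrv ast hxl epw mcaji dabgo wjno meu dmyw bhuq qyjs rgd nhhb ncp xkrsc umvt lzw
Hunk 6: at line 3 remove [mcaji,dabgo,wjno] add [zvzo,rtp] -> 16 lines: xrv ast hxl epw zvzo rtp meu dmyw bhuq qyjs rgd nhhb ncp xkrsc umvt lzw
Final line count: 16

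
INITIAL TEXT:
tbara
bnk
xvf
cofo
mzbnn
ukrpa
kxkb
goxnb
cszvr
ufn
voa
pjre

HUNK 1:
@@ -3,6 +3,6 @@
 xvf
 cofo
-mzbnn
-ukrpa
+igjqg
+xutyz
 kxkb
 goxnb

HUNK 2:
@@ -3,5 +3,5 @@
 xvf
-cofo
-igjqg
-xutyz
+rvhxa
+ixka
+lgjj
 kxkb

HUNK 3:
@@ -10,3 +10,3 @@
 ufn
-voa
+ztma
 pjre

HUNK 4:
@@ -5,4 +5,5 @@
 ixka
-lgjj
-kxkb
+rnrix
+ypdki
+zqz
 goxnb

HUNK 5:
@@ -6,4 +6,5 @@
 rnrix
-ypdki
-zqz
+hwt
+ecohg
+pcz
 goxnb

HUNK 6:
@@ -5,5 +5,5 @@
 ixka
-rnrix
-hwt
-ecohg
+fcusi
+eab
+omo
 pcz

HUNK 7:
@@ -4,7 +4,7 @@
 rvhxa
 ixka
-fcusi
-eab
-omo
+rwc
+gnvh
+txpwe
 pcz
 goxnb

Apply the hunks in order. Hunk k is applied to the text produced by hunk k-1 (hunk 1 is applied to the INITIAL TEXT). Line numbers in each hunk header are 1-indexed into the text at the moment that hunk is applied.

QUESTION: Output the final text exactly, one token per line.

Hunk 1: at line 3 remove [mzbnn,ukrpa] add [igjqg,xutyz] -> 12 lines: tbara bnk xvf cofo igjqg xutyz kxkb goxnb cszvr ufn voa pjre
Hunk 2: at line 3 remove [cofo,igjqg,xutyz] add [rvhxa,ixka,lgjj] -> 12 lines: tbara bnk xvf rvhxa ixka lgjj kxkb goxnb cszvr ufn voa pjre
Hunk 3: at line 10 remove [voa] add [ztma] -> 12 lines: tbara bnk xvf rvhxa ixka lgjj kxkb goxnb cszvr ufn ztma pjre
Hunk 4: at line 5 remove [lgjj,kxkb] add [rnrix,ypdki,zqz] -> 13 lines: tbara bnk xvf rvhxa ixka rnrix ypdki zqz goxnb cszvr ufn ztma pjre
Hunk 5: at line 6 remove [ypdki,zqz] add [hwt,ecohg,pcz] -> 14 lines: tbara bnk xvf rvhxa ixka rnrix hwt ecohg pcz goxnb cszvr ufn ztma pjre
Hunk 6: at line 5 remove [rnrix,hwt,ecohg] add [fcusi,eab,omo] -> 14 lines: tbara bnk xvf rvhxa ixka fcusi eab omo pcz goxnb cszvr ufn ztma pjre
Hunk 7: at line 4 remove [fcusi,eab,omo] add [rwc,gnvh,txpwe] -> 14 lines: tbara bnk xvf rvhxa ixka rwc gnvh txpwe pcz goxnb cszvr ufn ztma pjre

Answer: tbara
bnk
xvf
rvhxa
ixka
rwc
gnvh
txpwe
pcz
goxnb
cszvr
ufn
ztma
pjre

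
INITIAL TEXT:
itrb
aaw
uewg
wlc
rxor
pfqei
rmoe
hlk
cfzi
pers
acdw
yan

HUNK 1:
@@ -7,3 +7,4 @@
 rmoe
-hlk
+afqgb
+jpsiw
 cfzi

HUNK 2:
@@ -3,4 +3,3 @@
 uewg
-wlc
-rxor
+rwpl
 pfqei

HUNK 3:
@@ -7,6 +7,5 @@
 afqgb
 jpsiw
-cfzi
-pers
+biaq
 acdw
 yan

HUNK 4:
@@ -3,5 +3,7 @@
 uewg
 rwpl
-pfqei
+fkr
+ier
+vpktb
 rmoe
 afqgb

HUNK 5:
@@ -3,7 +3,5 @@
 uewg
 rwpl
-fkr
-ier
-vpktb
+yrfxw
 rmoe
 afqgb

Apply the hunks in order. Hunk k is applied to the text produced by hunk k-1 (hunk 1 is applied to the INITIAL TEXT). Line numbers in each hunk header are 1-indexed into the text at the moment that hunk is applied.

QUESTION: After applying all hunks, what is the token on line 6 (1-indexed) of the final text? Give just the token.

Answer: rmoe

Derivation:
Hunk 1: at line 7 remove [hlk] add [afqgb,jpsiw] -> 13 lines: itrb aaw uewg wlc rxor pfqei rmoe afqgb jpsiw cfzi pers acdw yan
Hunk 2: at line 3 remove [wlc,rxor] add [rwpl] -> 12 lines: itrb aaw uewg rwpl pfqei rmoe afqgb jpsiw cfzi pers acdw yan
Hunk 3: at line 7 remove [cfzi,pers] add [biaq] -> 11 lines: itrb aaw uewg rwpl pfqei rmoe afqgb jpsiw biaq acdw yan
Hunk 4: at line 3 remove [pfqei] add [fkr,ier,vpktb] -> 13 lines: itrb aaw uewg rwpl fkr ier vpktb rmoe afqgb jpsiw biaq acdw yan
Hunk 5: at line 3 remove [fkr,ier,vpktb] add [yrfxw] -> 11 lines: itrb aaw uewg rwpl yrfxw rmoe afqgb jpsiw biaq acdw yan
Final line 6: rmoe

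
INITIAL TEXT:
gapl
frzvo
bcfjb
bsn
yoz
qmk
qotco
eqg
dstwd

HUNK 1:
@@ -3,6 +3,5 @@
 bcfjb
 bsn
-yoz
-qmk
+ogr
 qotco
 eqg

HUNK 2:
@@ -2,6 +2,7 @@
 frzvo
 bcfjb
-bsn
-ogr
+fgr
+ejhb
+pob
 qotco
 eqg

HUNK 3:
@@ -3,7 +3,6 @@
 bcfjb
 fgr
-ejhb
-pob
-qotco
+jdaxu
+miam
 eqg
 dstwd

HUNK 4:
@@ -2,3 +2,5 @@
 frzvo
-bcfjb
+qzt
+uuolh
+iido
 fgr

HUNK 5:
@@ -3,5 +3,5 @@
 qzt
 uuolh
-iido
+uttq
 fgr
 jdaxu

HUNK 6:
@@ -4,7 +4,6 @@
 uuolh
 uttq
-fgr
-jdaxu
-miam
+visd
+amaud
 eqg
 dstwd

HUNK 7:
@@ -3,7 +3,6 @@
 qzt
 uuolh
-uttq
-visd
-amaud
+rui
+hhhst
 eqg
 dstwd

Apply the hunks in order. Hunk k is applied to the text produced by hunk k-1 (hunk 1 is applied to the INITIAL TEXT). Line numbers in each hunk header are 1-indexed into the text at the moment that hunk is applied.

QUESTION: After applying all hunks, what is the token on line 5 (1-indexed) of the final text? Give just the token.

Hunk 1: at line 3 remove [yoz,qmk] add [ogr] -> 8 lines: gapl frzvo bcfjb bsn ogr qotco eqg dstwd
Hunk 2: at line 2 remove [bsn,ogr] add [fgr,ejhb,pob] -> 9 lines: gapl frzvo bcfjb fgr ejhb pob qotco eqg dstwd
Hunk 3: at line 3 remove [ejhb,pob,qotco] add [jdaxu,miam] -> 8 lines: gapl frzvo bcfjb fgr jdaxu miam eqg dstwd
Hunk 4: at line 2 remove [bcfjb] add [qzt,uuolh,iido] -> 10 lines: gapl frzvo qzt uuolh iido fgr jdaxu miam eqg dstwd
Hunk 5: at line 3 remove [iido] add [uttq] -> 10 lines: gapl frzvo qzt uuolh uttq fgr jdaxu miam eqg dstwd
Hunk 6: at line 4 remove [fgr,jdaxu,miam] add [visd,amaud] -> 9 lines: gapl frzvo qzt uuolh uttq visd amaud eqg dstwd
Hunk 7: at line 3 remove [uttq,visd,amaud] add [rui,hhhst] -> 8 lines: gapl frzvo qzt uuolh rui hhhst eqg dstwd
Final line 5: rui

Answer: rui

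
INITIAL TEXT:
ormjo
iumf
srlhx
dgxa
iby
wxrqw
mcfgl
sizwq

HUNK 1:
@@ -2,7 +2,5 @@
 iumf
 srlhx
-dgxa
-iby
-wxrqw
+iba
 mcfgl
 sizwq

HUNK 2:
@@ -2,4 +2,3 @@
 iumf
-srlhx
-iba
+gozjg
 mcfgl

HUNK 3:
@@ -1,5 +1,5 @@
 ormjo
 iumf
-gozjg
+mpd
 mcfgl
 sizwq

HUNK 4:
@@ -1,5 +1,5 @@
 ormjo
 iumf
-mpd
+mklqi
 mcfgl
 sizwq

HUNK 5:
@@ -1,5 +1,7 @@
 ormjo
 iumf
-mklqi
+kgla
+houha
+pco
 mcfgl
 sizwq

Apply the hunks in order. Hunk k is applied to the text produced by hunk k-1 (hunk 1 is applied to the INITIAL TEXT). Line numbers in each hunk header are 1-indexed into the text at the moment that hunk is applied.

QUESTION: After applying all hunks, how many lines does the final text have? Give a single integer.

Hunk 1: at line 2 remove [dgxa,iby,wxrqw] add [iba] -> 6 lines: ormjo iumf srlhx iba mcfgl sizwq
Hunk 2: at line 2 remove [srlhx,iba] add [gozjg] -> 5 lines: ormjo iumf gozjg mcfgl sizwq
Hunk 3: at line 1 remove [gozjg] add [mpd] -> 5 lines: ormjo iumf mpd mcfgl sizwq
Hunk 4: at line 1 remove [mpd] add [mklqi] -> 5 lines: ormjo iumf mklqi mcfgl sizwq
Hunk 5: at line 1 remove [mklqi] add [kgla,houha,pco] -> 7 lines: ormjo iumf kgla houha pco mcfgl sizwq
Final line count: 7

Answer: 7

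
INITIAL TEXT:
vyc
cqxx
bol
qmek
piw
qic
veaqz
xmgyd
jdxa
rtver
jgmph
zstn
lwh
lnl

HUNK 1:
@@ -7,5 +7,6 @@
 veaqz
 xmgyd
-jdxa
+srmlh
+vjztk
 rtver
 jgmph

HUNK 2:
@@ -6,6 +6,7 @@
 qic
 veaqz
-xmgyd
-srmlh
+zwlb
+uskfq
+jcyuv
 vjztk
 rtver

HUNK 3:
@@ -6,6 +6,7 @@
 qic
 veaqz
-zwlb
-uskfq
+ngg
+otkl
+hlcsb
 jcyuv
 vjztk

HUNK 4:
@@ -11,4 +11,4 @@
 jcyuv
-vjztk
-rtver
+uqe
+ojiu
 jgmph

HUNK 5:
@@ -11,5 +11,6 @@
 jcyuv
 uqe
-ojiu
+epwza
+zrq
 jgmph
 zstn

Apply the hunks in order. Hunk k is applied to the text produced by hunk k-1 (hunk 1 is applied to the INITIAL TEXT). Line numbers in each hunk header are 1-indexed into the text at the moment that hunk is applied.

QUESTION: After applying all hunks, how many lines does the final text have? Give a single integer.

Hunk 1: at line 7 remove [jdxa] add [srmlh,vjztk] -> 15 lines: vyc cqxx bol qmek piw qic veaqz xmgyd srmlh vjztk rtver jgmph zstn lwh lnl
Hunk 2: at line 6 remove [xmgyd,srmlh] add [zwlb,uskfq,jcyuv] -> 16 lines: vyc cqxx bol qmek piw qic veaqz zwlb uskfq jcyuv vjztk rtver jgmph zstn lwh lnl
Hunk 3: at line 6 remove [zwlb,uskfq] add [ngg,otkl,hlcsb] -> 17 lines: vyc cqxx bol qmek piw qic veaqz ngg otkl hlcsb jcyuv vjztk rtver jgmph zstn lwh lnl
Hunk 4: at line 11 remove [vjztk,rtver] add [uqe,ojiu] -> 17 lines: vyc cqxx bol qmek piw qic veaqz ngg otkl hlcsb jcyuv uqe ojiu jgmph zstn lwh lnl
Hunk 5: at line 11 remove [ojiu] add [epwza,zrq] -> 18 lines: vyc cqxx bol qmek piw qic veaqz ngg otkl hlcsb jcyuv uqe epwza zrq jgmph zstn lwh lnl
Final line count: 18

Answer: 18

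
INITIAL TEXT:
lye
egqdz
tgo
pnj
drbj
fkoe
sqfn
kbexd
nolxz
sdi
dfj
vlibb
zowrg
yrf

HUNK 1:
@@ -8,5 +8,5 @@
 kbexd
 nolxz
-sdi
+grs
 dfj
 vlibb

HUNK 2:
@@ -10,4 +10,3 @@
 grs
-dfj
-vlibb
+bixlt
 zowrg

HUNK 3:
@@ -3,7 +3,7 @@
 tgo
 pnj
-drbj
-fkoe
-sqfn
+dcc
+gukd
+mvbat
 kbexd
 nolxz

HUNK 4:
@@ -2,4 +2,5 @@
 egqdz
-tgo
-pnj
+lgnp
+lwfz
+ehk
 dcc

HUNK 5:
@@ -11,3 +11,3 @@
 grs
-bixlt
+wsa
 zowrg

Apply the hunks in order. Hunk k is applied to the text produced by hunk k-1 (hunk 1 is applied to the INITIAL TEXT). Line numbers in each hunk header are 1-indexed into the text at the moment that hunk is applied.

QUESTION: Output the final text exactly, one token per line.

Hunk 1: at line 8 remove [sdi] add [grs] -> 14 lines: lye egqdz tgo pnj drbj fkoe sqfn kbexd nolxz grs dfj vlibb zowrg yrf
Hunk 2: at line 10 remove [dfj,vlibb] add [bixlt] -> 13 lines: lye egqdz tgo pnj drbj fkoe sqfn kbexd nolxz grs bixlt zowrg yrf
Hunk 3: at line 3 remove [drbj,fkoe,sqfn] add [dcc,gukd,mvbat] -> 13 lines: lye egqdz tgo pnj dcc gukd mvbat kbexd nolxz grs bixlt zowrg yrf
Hunk 4: at line 2 remove [tgo,pnj] add [lgnp,lwfz,ehk] -> 14 lines: lye egqdz lgnp lwfz ehk dcc gukd mvbat kbexd nolxz grs bixlt zowrg yrf
Hunk 5: at line 11 remove [bixlt] add [wsa] -> 14 lines: lye egqdz lgnp lwfz ehk dcc gukd mvbat kbexd nolxz grs wsa zowrg yrf

Answer: lye
egqdz
lgnp
lwfz
ehk
dcc
gukd
mvbat
kbexd
nolxz
grs
wsa
zowrg
yrf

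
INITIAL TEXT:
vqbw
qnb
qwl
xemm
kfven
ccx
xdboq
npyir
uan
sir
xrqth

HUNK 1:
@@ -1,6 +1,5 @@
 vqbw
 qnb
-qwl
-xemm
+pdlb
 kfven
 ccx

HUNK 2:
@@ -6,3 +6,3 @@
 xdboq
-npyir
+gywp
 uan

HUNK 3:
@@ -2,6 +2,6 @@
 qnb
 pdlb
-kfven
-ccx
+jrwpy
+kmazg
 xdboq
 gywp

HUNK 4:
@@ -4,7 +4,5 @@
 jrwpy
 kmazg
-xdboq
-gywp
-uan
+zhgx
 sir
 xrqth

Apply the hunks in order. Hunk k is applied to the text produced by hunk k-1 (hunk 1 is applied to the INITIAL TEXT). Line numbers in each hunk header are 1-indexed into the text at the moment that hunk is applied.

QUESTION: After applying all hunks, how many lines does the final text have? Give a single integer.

Hunk 1: at line 1 remove [qwl,xemm] add [pdlb] -> 10 lines: vqbw qnb pdlb kfven ccx xdboq npyir uan sir xrqth
Hunk 2: at line 6 remove [npyir] add [gywp] -> 10 lines: vqbw qnb pdlb kfven ccx xdboq gywp uan sir xrqth
Hunk 3: at line 2 remove [kfven,ccx] add [jrwpy,kmazg] -> 10 lines: vqbw qnb pdlb jrwpy kmazg xdboq gywp uan sir xrqth
Hunk 4: at line 4 remove [xdboq,gywp,uan] add [zhgx] -> 8 lines: vqbw qnb pdlb jrwpy kmazg zhgx sir xrqth
Final line count: 8

Answer: 8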